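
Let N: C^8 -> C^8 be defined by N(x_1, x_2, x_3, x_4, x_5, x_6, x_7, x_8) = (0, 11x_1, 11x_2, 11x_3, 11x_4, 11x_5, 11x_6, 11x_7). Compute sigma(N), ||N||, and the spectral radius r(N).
sigma(N) = {0}; ||N|| = 11; r(N) = 0. (N is nilpotent with N^8 = 0.)

On C^8, N is a strictly lower-triangular matrix with 11 on the subdiagonal and zeros elsewhere, so its characteristic polynomial is lambda^8 and every eigenvalue is 0: sigma(N) = {0}. For the operator norm, N e_i = 11e_{i+1} for i = 1, ..., 7 and N e_8 = 0, so the singular values of N are 11 (with multiplicity 7) and 0; hence ||N|| = 11. The spectral radius r(N) = max|lambda| = 0. Note ||N|| > r(N) — characteristic of non-normal nilpotent operators. Indeed N^8 = 0.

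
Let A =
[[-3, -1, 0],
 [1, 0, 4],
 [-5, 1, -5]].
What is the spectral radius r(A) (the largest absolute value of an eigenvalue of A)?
r(A) ≈ 4.7801

The eigenvalues of A are the roots of its characteristic polynomial. With M = A (coefficients from the trace, the sum of principal 2x2 minors, and det A):
  p(λ) = det(λ I - M) = λ^3 + 8λ^2 + 12λ - 27.
No integer candidate from the rational root theorem (±divisors of 27) is a root, so the roots are irrational. The cubic discriminant is Δ = -8739 < 0, so there is one real root and a complex-conjugate pair. p(1) = -6 and p(2) = 37 have opposite signs, so a root lies in (1, 2); Newton's method refines it to λ ≈ 1.1816. Dividing out (λ - (1.1816)) leaves approximately λ^2 + 9.1816λ + 22.8495. For λ^2 + 9.1816λ + 22.8495 the discriminant is -7.0952. It is negative, so the remaining roots are the complex-conjugate pair λ ≈ -4.5908 ± 1.3318i. Their product equals the constant term, so |λ|^2 ≈ 22.8495 and |λ| ≈ 4.7801.
Thus the eigenvalues (to 4 decimals) are 1.1816 (modulus 1.1816); -4.5908 ± 1.3318i (modulus 4.7801). The spectral radius is the largest modulus: r(A) ≈ 4.7801. (Cross-check: r(A) ≤ ||A||_2 ≈ 8.2186; equality holds whenever A is normal, though it can also hold for some non-normal A.)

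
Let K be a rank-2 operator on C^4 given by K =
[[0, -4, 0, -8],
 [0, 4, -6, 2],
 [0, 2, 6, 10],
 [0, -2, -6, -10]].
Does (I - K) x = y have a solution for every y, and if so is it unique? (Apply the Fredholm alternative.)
(I - K) is invertible (det(I - K) = 1 ≠ 0), so for every y in C^4 the equation (I - K) x = y has a unique solution.

K has rank 2 and factors as K = U V^T = u1 v1^T + u2 v2^T with u1 = (2, 0, -3, 3), v1 = (0, 0, -3, -3), u2 = (2, -2, -1, 1), v2 = (0, -2, 3, -1) (multiplying out reproduces the displayed K). The nonzero eigenvalues of U V^T coincide with those of the 2 x 2 matrix G = V^T U = [[v1·u1, v1·u2], [v2·u1, v2·u2]] = [[0, 0], [-12, 0]], and by the Sylvester determinant identity det(I_4 - U V^T) = det(I_2 - V^T U) = det([[1, 0], [12, 1]]) = (1)(1) - (0)(12) = 1. (Direct check: I - K =
[[1, 4, 0, 8],
 [0, -3, 6, -2],
 [0, -2, -5, -10],
 [0, 2, 6, 11]]
has determinant 1.) The finite-dimensional Fredholm alternative says: either (I - K) is invertible, or ker(I - K) ≠ {0} and then range(I - K) = ker((I - K)^*)^⊥, with dim ker(I - K) = dim ker((I - K)^*). Since det(I - K) ≠ 0, 1 is not an eigenvalue of K and ker(I - K) = {0}, so we are in the first case: for every y there is a unique x = (I - K)^(-1) y. (Explicitly, by the Woodbury identity, (I - U V^T)^(-1) = I + U (I_2 - G)^(-1) V^T.)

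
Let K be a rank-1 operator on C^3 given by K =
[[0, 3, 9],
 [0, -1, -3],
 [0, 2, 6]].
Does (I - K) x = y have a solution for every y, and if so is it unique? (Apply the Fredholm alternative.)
(I - K) is invertible (det(I - K) = -4 ≠ 0), so for every y in C^3 the equation (I - K) x = y has a unique solution.

K has rank 1, so it is an outer product K = u v^T: every row of K is a multiple of one row vector. Reading off the entries, u = (-3, 1, -2) and v = (0, -1, -3) (row i of K equals u_i·v^T). A rank-one matrix u v^T satisfies K u = u (v·u) and kills the (2)-dimensional subspace v^⊥, so its characteristic polynomial is lambda^2 (lambda - v·u) with v·u = tr K = 5. Hence the eigenvalues of I - K are 1 (multiplicity 2) and 1 - (5) = -4, so det(I - K) = -4. (Direct check: I - K =
[[1, -3, -9],
 [0, 2, 3],
 [0, -2, -5]]
has determinant -4.) The finite-dimensional Fredholm alternative says: either (I - K) is invertible, or ker(I - K) ≠ {0} and then range(I - K) = ker((I - K)^*)^⊥, with dim ker(I - K) = dim ker((I - K)^*). Since det(I - K) ≠ 0, 1 is not an eigenvalue of K and ker(I - K) = {0}, so we are in the first case: for every y there is a unique x = (I - K)^(-1) y. Explicitly, by the Sherman–Morrison formula, (I - u v^T)^(-1) = I + u v^T/(1 - v·u), i.e. (I - K)^(-1) = I + K/(-4).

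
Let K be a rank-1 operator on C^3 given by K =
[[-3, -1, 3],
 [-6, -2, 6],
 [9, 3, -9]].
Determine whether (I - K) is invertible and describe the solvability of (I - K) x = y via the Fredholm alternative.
(I - K) is invertible (det(I - K) = 15 ≠ 0), so for every y in C^3 the equation (I - K) x = y has a unique solution.

K has rank 1, so it is an outer product K = u v^T: every row of K is a multiple of one row vector. Reading off the entries, u = (-1, -2, 3) and v = (3, 1, -3) (row i of K equals u_i·v^T). A rank-one matrix u v^T satisfies K u = u (v·u) and kills the (2)-dimensional subspace v^⊥, so its characteristic polynomial is lambda^2 (lambda - v·u) with v·u = tr K = -14. Hence the eigenvalues of I - K are 1 (multiplicity 2) and 1 - (-14) = 15, so det(I - K) = 15. (Direct check: I - K =
[[4, 1, -3],
 [6, 3, -6],
 [-9, -3, 10]]
has determinant 15.) The finite-dimensional Fredholm alternative says: either (I - K) is invertible, or ker(I - K) ≠ {0} and then range(I - K) = ker((I - K)^*)^⊥, with dim ker(I - K) = dim ker((I - K)^*). Since det(I - K) ≠ 0, 1 is not an eigenvalue of K and ker(I - K) = {0}, so we are in the first case: for every y there is a unique x = (I - K)^(-1) y. Explicitly, by the Sherman–Morrison formula, (I - u v^T)^(-1) = I + u v^T/(1 - v·u), i.e. (I - K)^(-1) = I + K/(15).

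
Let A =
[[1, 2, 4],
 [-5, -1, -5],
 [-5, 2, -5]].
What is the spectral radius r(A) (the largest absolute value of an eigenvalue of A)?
r(A) ≈ 5.8436

The eigenvalues of A are the roots of its characteristic polynomial. With M = A (coefficients from the trace, the sum of principal 2x2 minors, and det A):
  p(λ) = det(λ I - M) = λ^3 + 5λ^2 + 39λ + 45.
No integer candidate from the rational root theorem (±divisors of 45) is a root, so the roots are irrational. The cubic discriminant is Δ = -118476 < 0, so there is one real root and a complex-conjugate pair. p(-2) = -21 and p(-1) = 10 have opposite signs, so a root lies in (-2, -1); Newton's method refines it to λ ≈ -1.3178. Dividing out (λ - (-1.3178)) leaves approximately λ^2 + 3.6822λ + 34.1476. For λ^2 + 3.6822λ + 34.1476 the discriminant is -123.0318. It is negative, so the remaining roots are the complex-conjugate pair λ ≈ -1.8411 ± 5.546i. Their product equals the constant term, so |λ|^2 ≈ 34.1476 and |λ| ≈ 5.8436.
Thus the eigenvalues (to 4 decimals) are -1.3178 (modulus 1.3178); -1.8411 ± 5.546i (modulus 5.8436). The spectral radius is the largest modulus: r(A) ≈ 5.8436. (Cross-check: r(A) ≤ ||A||_2 ≈ 10.631; equality holds whenever A is normal, though it can also hold for some non-normal A.)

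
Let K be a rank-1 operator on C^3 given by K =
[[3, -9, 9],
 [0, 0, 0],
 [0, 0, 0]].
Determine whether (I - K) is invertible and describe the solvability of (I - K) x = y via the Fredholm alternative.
(I - K) is invertible (det(I - K) = -2 ≠ 0), so for every y in C^3 the equation (I - K) x = y has a unique solution.

K has rank 1, so it is an outer product K = u v^T: every row of K is a multiple of one row vector. Reading off the entries, u = (-3, 0, 0) and v = (-1, 3, -3) (row i of K equals u_i·v^T). A rank-one matrix u v^T satisfies K u = u (v·u) and kills the (2)-dimensional subspace v^⊥, so its characteristic polynomial is lambda^2 (lambda - v·u) with v·u = tr K = 3. Hence the eigenvalues of I - K are 1 (multiplicity 2) and 1 - (3) = -2, so det(I - K) = -2. (Direct check: I - K =
[[-2, 9, -9],
 [0, 1, 0],
 [0, 0, 1]]
has determinant -2.) The finite-dimensional Fredholm alternative says: either (I - K) is invertible, or ker(I - K) ≠ {0} and then range(I - K) = ker((I - K)^*)^⊥, with dim ker(I - K) = dim ker((I - K)^*). Since det(I - K) ≠ 0, 1 is not an eigenvalue of K and ker(I - K) = {0}, so we are in the first case: for every y there is a unique x = (I - K)^(-1) y. Explicitly, by the Sherman–Morrison formula, (I - u v^T)^(-1) = I + u v^T/(1 - v·u), i.e. (I - K)^(-1) = I + K/(-2).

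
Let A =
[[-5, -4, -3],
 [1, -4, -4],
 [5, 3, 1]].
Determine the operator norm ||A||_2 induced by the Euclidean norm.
||A||_2 ≈ 9.6639 (= sqrt(largest eigenvalue of A^T A))

||A||_2 = sigma_max(A) = sqrt(lambda_max(A^T A)). Form the symmetric matrix M = A^T A =
[[51, 31, 16],
 [31, 41, 31],
 [16, 31, 26]].
Its characteristic polynomial (trace, sum of principal 2x2 minors, determinant of M give the coefficients) is
  p(λ) = det(λ I - M) = λ^3 - 118λ^2 + 2305λ - 625.
No integer candidate from the rational root theorem (±divisors of 625) is a root, so the roots are irrational. The cubic discriminant is Δ = 23934230225 > 0, so there are three distinct real roots. p(0) = -625 and p(1) = 1563 have opposite signs, so a root lies in (0, 1); Newton's method refines it to λ ≈ 0.275. p(24) = 551 and p(25) = -1125 have opposite signs, so a root lies in (24, 25); Newton's method refines it to λ ≈ 24.3347. p(93) = -2485 and p(94) = 3981 have opposite signs, so a root lies in (93, 94); Newton's method refines it to λ ≈ 93.3903. Check (Vieta): the three roots sum to 118, matching tr M = 118.
So the eigenvalues of A^T A are ≈ 0.275, 24.3347, 93.3903 (all ≥ 0, as they must be for A^T A). The largest is λ_max ≈ 93.3903, hence ||A||_2 = sqrt(λ_max) ≈ 9.6639.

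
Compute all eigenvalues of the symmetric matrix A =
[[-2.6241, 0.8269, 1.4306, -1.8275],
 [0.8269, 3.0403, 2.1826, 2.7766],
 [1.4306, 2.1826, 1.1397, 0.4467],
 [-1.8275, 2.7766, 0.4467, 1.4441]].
sigma(A) ≈ {-4, -1, 2, 6}

A is real symmetric, so its spectrum consists of real eigenvalues. Expanding the characteristic polynomial of the displayed matrix gives
  det(λ I - A) = p(λ) = λ^4 + (-3)λ^3 + (-24)λ^2 + (28)λ + (47.9957).
Solving p(λ) = 0 yields eigenvalues ≈ -4, -1, 2, 6. (A is shown rounded to 4 decimals, so these recover the underlying integer eigenvalues to within that precision.)
Verification: the trace of A = 3 equals the sum of eigenvalues 3, and det(A) ≈ 47.9957 matches the eigenvalue product 48.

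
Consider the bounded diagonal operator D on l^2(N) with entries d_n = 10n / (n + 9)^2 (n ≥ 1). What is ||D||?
||D|| = 5/18 (attained at n = 9)

For D diagonal, ||D|| = sup_n |d_n|. Treat f(x) = 10x / (x + 9)^2 for real x > 0. By the quotient rule, f'(x) = 10(9 - x)/(x + 9)^3, which is positive for x < 9 and negative for x > 9. So f has a unique maximum at x = 9, and since 9 is a positive integer, the supremum over n ≥ 1 is attained at n = 9: d_9 = 10·9/(9 + 9)^2 = 10·9/324 = 5/18. Hence ||D|| = 5/18.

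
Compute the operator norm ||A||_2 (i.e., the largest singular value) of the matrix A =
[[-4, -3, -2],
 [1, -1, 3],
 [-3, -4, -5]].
||A||_2 ≈ 8.8661 (= sqrt(largest eigenvalue of A^T A))

||A||_2 = sigma_max(A) = sqrt(lambda_max(A^T A)). Form the symmetric matrix M = A^T A =
[[26, 23, 26],
 [23, 26, 23],
 [26, 23, 38]].
Its characteristic polynomial (trace, sum of principal 2x2 minors, determinant of M give the coefficients) is
  p(λ) = det(λ I - M) = λ^3 - 90λ^2 + 918λ - 1764.
No integer candidate from the rational root theorem (±divisors of 1764) is a root, so the roots are irrational. The cubic discriminant is Δ = 1127092320 > 0, so there are three distinct real roots. p(2) = -280 and p(3) = 207 have opposite signs, so a root lies in (2, 3); Newton's method refines it to λ ≈ 2.5328. p(8) = 332 and p(9) = -63 have opposite signs, so a root lies in (8, 9); Newton's method refines it to λ ≈ 8.8601. p(78) = -3168 and p(79) = 2107 have opposite signs, so a root lies in (78, 79); Newton's method refines it to λ ≈ 78.6072. Check (Vieta): the three roots sum to 90, matching tr M = 90.
So the eigenvalues of A^T A are ≈ 2.5328, 8.8601, 78.6072 (all ≥ 0, as they must be for A^T A). The largest is λ_max ≈ 78.6072, hence ||A||_2 = sqrt(λ_max) ≈ 8.8661.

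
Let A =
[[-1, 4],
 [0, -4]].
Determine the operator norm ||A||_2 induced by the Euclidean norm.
||A||_2 = sqrt((33 + sqrt(1025))/2) ≈ 5.7016 (= sqrt(largest eigenvalue of A^T A))

||A||_2 = sigma_max(A) = sqrt(lambda_max(A^T A)). Form the symmetric matrix M = A^T A =
[[1, -4],
 [-4, 32]].
Its characteristic polynomial (trace, determinant of M give the coefficients) is
  p(λ) = det(λ I - M) = λ^2 - 33λ + 16.
For λ^2 - 33λ + 16 the discriminant is 1025. It is nonnegative but not a perfect square, so the roots are real and irrational: λ = (33 ± sqrt(1025))/2 ≈ 32.5078, 0.4922.
So the eigenvalues of A^T A are ≈ 0.4922, 32.5078 (all ≥ 0, as they must be for A^T A). The largest is λ_max = (33 + sqrt(1025))/2 ≈ 32.5078, hence ||A||_2 = sqrt(λ_max) = sqrt((33 + sqrt(1025))/2) ≈ 5.7016.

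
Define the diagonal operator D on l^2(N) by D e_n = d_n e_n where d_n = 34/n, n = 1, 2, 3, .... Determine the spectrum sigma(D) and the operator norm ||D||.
sigma(D) = {34/n : n ≥ 1} ∪ {0}; ||D|| = 34

A bounded diagonal operator on l^2 with diagonal entries d_n has spectrum equal to the closure of {d_n : n ≥ 1}: every d_n is an eigenvalue (with eigenvector e_n), so {d_n} ⊂ sigma(D); the spectrum is closed, so its closure is too; and for lambda not in the closure, (D - lambda I) has bounded inverse (the diagonal entries 1/(d_n - lambda) are bounded). For our sequence d_n = 34/n, n = 1, 2, 3, ...:
  - {d_n} = {34/n : n ≥ 1}; the only limit point is 0
  - closure = {34/n : n ≥ 1} ∪ {0}
For the norm: a diagonal operator has ||D|| = sup_n |d_n|. Here d_n = 34/n is positive and decreasing, so sup_n |d_n| = d_1 = 34. So ||D|| = 34.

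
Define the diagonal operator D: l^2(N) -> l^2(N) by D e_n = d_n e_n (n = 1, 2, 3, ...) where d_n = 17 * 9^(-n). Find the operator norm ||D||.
||D|| = 17/9 (attained at n = 1)

For D diagonal, ||D|| = sup_n |d_n|. The sequence d_n = 17 * 9^(-n) is positive and strictly decreasing (ratio 9^(-1) < 1), so the supremum is d_1 = 17/9. Hence ||D|| = 17/9.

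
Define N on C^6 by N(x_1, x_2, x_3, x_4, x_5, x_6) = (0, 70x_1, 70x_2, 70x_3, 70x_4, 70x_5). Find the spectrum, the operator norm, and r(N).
sigma(N) = {0}; ||N|| = 70; r(N) = 0. (N is nilpotent with N^6 = 0.)

On C^6, N is a strictly lower-triangular matrix with 70 on the subdiagonal and zeros elsewhere, so its characteristic polynomial is lambda^6 and every eigenvalue is 0: sigma(N) = {0}. For the operator norm, N e_i = 70e_{i+1} for i = 1, ..., 5 and N e_6 = 0, so the singular values of N are 70 (with multiplicity 5) and 0; hence ||N|| = 70. The spectral radius r(N) = max|lambda| = 0. Note ||N|| > r(N) — characteristic of non-normal nilpotent operators. Indeed N^6 = 0.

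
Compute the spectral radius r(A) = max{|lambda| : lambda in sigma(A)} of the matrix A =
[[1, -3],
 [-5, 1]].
r(A) = (2 + sqrt(60))/2 ≈ 4.873

The eigenvalues of A are the roots of its characteristic polynomial. With M = A (coefficients from the trace and determinant):
  p(λ) = det(λ I - M) = λ^2 - 2λ - 14.
For λ^2 - 2λ - 14 the discriminant is 60. It is nonnegative but not a perfect square, so the roots are real and irrational: λ = (2 ± sqrt(60))/2 ≈ 4.873, -2.873.
Thus the eigenvalues (to 4 decimals) are 4.873 (modulus 4.873); -2.873 (modulus 2.873). The spectral radius is the largest modulus: r(A) = (2 + sqrt(60))/2 ≈ 4.873. (Cross-check: r(A) ≤ ||A||_2 ≈ 5.4142; equality holds whenever A is normal, though it can also hold for some non-normal A.)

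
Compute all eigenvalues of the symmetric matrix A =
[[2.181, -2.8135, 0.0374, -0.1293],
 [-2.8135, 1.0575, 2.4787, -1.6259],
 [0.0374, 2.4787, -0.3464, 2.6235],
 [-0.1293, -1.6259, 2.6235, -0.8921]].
sigma(A) ≈ {-5, 0, 2, 5}

A is real symmetric, so its spectrum consists of real eigenvalues. Expanding the characteristic polynomial of the displayed matrix gives
  det(λ I - A) = p(λ) = λ^4 + (-2)λ^3 + (-25)λ^2 + (49.9987)λ + (0).
Solving p(λ) = 0 yields eigenvalues ≈ -5, 0, 2, 5. (A is shown rounded to 4 decimals, so these recover the underlying integer eigenvalues to within that precision.)
Verification: the trace of A = 2 equals the sum of eigenvalues 2, and det(A) ≈ 0.0005 matches the eigenvalue product 0.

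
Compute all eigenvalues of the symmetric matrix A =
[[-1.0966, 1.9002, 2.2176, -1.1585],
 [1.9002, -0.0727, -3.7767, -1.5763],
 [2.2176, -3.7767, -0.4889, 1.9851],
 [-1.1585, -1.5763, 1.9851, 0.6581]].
sigma(A) ≈ {-6, -1, 1, 5}

A is real symmetric, so its spectrum consists of real eigenvalues. Expanding the characteristic polynomial of the displayed matrix gives
  det(λ I - A) = p(λ) = λ^4 + (1)λ^3 + (-31)λ^2 + (-1.002)λ + (29.9973).
Solving p(λ) = 0 yields eigenvalues ≈ -6, -1, 1, 5. (A is shown rounded to 4 decimals, so these recover the underlying integer eigenvalues to within that precision.)
Verification: the trace of A = -1 equals the sum of eigenvalues -1, and det(A) ≈ 29.9973 matches the eigenvalue product 30.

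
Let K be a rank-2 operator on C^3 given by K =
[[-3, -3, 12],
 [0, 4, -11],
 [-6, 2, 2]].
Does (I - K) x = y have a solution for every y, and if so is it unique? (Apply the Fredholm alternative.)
(I - K) is invertible (det(I - K) = 82 ≠ 0), so for every y in C^3 the equation (I - K) x = y has a unique solution.

K has rank 2 and factors as K = U V^T = u1 v1^T + u2 v2^T with u1 = (-3, 2, -2), v1 = (3, -1, -1), u2 = (-3, 3, 0), v2 = (-2, 2, -3) (multiplying out reproduces the displayed K). The nonzero eigenvalues of U V^T coincide with those of the 2 x 2 matrix G = V^T U = [[v1·u1, v1·u2], [v2·u1, v2·u2]] = [[-9, -12], [16, 12]], and by the Sylvester determinant identity det(I_3 - U V^T) = det(I_2 - V^T U) = det([[10, 12], [-16, -11]]) = (10)(-11) - (12)(-16) = 82. (Direct check: I - K =
[[4, 3, -12],
 [0, -3, 11],
 [6, -2, -1]]
has determinant 82.) The finite-dimensional Fredholm alternative says: either (I - K) is invertible, or ker(I - K) ≠ {0} and then range(I - K) = ker((I - K)^*)^⊥, with dim ker(I - K) = dim ker((I - K)^*). Since det(I - K) ≠ 0, 1 is not an eigenvalue of K and ker(I - K) = {0}, so we are in the first case: for every y there is a unique x = (I - K)^(-1) y. (Explicitly, by the Woodbury identity, (I - U V^T)^(-1) = I + U (I_2 - G)^(-1) V^T.)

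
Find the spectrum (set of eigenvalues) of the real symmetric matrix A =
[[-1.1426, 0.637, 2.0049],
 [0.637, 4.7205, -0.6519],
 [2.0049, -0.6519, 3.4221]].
sigma(A) ≈ {-2, 4, 5}

A is real symmetric, so its spectrum consists of real eigenvalues. Expanding the characteristic polynomial of the displayed matrix gives
  det(λ I - A) = p(λ) = λ^3 + (-7)λ^2 + (2)λ + (40).
Solving p(λ) = 0 yields eigenvalues ≈ -2, 4, 5. (A is shown rounded to 4 decimals, so these recover the underlying integer eigenvalues to within that precision.)
Verification: the trace of A = 7 equals the sum of eigenvalues 7, and det(A) ≈ -40.0003 matches the eigenvalue product -40.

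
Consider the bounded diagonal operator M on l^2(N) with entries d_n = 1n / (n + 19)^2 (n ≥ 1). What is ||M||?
||M|| = 1/76 (attained at n = 19)

For M diagonal, ||M|| = sup_n |d_n|. Treat f(x) = 1x / (x + 19)^2 for real x > 0. By the quotient rule, f'(x) = 1(19 - x)/(x + 19)^3, which is positive for x < 19 and negative for x > 19. So f has a unique maximum at x = 19, and since 19 is a positive integer, the supremum over n ≥ 1 is attained at n = 19: d_19 = 1·19/(19 + 19)^2 = 1·19/1444 = 1/76. Hence ||M|| = 1/76.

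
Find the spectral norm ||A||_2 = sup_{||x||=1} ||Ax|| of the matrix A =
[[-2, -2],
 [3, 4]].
||A||_2 = sqrt((33 + sqrt(1073))/2) ≈ 5.734 (= sqrt(largest eigenvalue of A^T A))

||A||_2 = sigma_max(A) = sqrt(lambda_max(A^T A)). Form the symmetric matrix M = A^T A =
[[13, 16],
 [16, 20]].
Its characteristic polynomial (trace, determinant of M give the coefficients) is
  p(λ) = det(λ I - M) = λ^2 - 33λ + 4.
For λ^2 - 33λ + 4 the discriminant is 1073. It is nonnegative but not a perfect square, so the roots are real and irrational: λ = (33 ± sqrt(1073))/2 ≈ 32.8783, 0.1217.
So the eigenvalues of A^T A are ≈ 0.1217, 32.8783 (all ≥ 0, as they must be for A^T A). The largest is λ_max = (33 + sqrt(1073))/2 ≈ 32.8783, hence ||A||_2 = sqrt(λ_max) = sqrt((33 + sqrt(1073))/2) ≈ 5.734.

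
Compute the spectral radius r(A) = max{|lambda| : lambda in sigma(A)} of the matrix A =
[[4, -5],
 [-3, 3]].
r(A) = (7 + sqrt(61))/2 ≈ 7.4051

The eigenvalues of A are the roots of its characteristic polynomial. With M = A (coefficients from the trace and determinant):
  p(λ) = det(λ I - M) = λ^2 - 7λ - 3.
For λ^2 - 7λ - 3 the discriminant is 61. It is nonnegative but not a perfect square, so the roots are real and irrational: λ = (7 ± sqrt(61))/2 ≈ 7.4051, -0.4051.
Thus the eigenvalues (to 4 decimals) are 7.4051 (modulus 7.4051); -0.4051 (modulus 0.4051). The spectral radius is the largest modulus: r(A) = (7 + sqrt(61))/2 ≈ 7.4051. (Cross-check: r(A) ≤ ||A||_2 ≈ 7.6712; equality holds whenever A is normal, though it can also hold for some non-normal A.)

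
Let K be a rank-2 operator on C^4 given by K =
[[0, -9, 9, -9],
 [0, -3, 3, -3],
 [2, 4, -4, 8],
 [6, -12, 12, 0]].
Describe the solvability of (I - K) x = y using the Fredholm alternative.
(I - K) is invertible (det(I - K) = -88 ≠ 0), so for every y in C^4 the equation (I - K) x = y has a unique solution.

K has rank 2 and factors as K = U V^T = u1 v1^T + u2 v2^T with u1 = (0, 0, 1, 3), v1 = (2, -2, 2, 2), u2 = (3, 1, -2, 2), v2 = (0, -3, 3, -3) (multiplying out reproduces the displayed K). The nonzero eigenvalues of U V^T coincide with those of the 2 x 2 matrix G = V^T U = [[v1·u1, v1·u2], [v2·u1, v2·u2]] = [[8, 4], [-6, -15]], and by the Sylvester determinant identity det(I_4 - U V^T) = det(I_2 - V^T U) = det([[-7, -4], [6, 16]]) = (-7)(16) - (-4)(6) = -88. (Direct check: I - K =
[[1, 9, -9, 9],
 [0, 4, -3, 3],
 [-2, -4, 5, -8],
 [-6, 12, -12, 1]]
has determinant -88.) The finite-dimensional Fredholm alternative says: either (I - K) is invertible, or ker(I - K) ≠ {0} and then range(I - K) = ker((I - K)^*)^⊥, with dim ker(I - K) = dim ker((I - K)^*). Since det(I - K) ≠ 0, 1 is not an eigenvalue of K and ker(I - K) = {0}, so we are in the first case: for every y there is a unique x = (I - K)^(-1) y. (Explicitly, by the Woodbury identity, (I - U V^T)^(-1) = I + U (I_2 - G)^(-1) V^T.)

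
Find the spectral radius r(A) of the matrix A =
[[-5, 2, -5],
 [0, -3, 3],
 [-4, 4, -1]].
r(A) = 9

The eigenvalues of A are the roots of its characteristic polynomial. With M = A (coefficients from the trace, the sum of principal 2x2 minors, and det A):
  p(λ) = det(λ I - M) = λ^3 + 9λ^2 - 9λ - 81.
By the rational root theorem any rational root is an integer divisor of 81. Testing λ = -9: p(-9) = -729 + 729 + 81 - 81 = 0, so λ = -9 is a root. Dividing out (λ + 9) leaves p(λ) = (λ + 9)(λ^2 - 9). For λ^2 - 9 the discriminant is 36. It is a perfect square (6^2), so the roots are rational: λ = (0 ± 6)/2 = 3, -3.
Thus the eigenvalues (to 4 decimals) are 3 (modulus 3); -3 (modulus 3); -9 (modulus 9). The spectral radius is the largest modulus: r(A) = 9. (Cross-check: r(A) ≤ ||A||_2 ≈ 9.3641; equality holds whenever A is normal, though it can also hold for some non-normal A.)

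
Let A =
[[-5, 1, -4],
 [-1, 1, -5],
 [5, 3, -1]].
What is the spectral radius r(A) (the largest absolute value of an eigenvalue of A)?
r(A) ≈ 5.3692

The eigenvalues of A are the roots of its characteristic polynomial. With M = A (coefficients from the trace, the sum of principal 2x2 minors, and det A):
  p(λ) = det(λ I - M) = λ^3 + 5λ^2 + 35λ + 64.
No integer candidate from the rational root theorem (±divisors of 64) is a root, so the roots are irrational. The cubic discriminant is Δ = -81867 < 0, so there is one real root and a complex-conjugate pair. p(-3) = -23 and p(-2) = 6 have opposite signs, so a root lies in (-3, -2); Newton's method refines it to λ ≈ -2.22. Dividing out (λ - (-2.22)) leaves approximately λ^2 + 2.78λ + 28.8284. For λ^2 + 2.78λ + 28.8284 the discriminant is -107.5853. It is negative, so the remaining roots are the complex-conjugate pair λ ≈ -1.39 ± 5.1862i. Their product equals the constant term, so |λ|^2 ≈ 28.8284 and |λ| ≈ 5.3692.
Thus the eigenvalues (to 4 decimals) are -2.22 (modulus 2.22); -1.39 ± 5.1862i (modulus 5.3692). The spectral radius is the largest modulus: r(A) ≈ 5.3692. (Cross-check: r(A) ≤ ||A||_2 ≈ 8.1856; equality holds whenever A is normal, though it can also hold for some non-normal A.)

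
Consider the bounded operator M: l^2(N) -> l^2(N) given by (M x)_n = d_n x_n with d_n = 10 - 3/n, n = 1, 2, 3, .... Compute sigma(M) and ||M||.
sigma(M) = {10 - 3/n : n ≥ 1} ∪ {10}; ||M|| = 10

A bounded diagonal operator on l^2 with diagonal entries d_n has spectrum equal to the closure of {d_n : n ≥ 1}: every d_n is an eigenvalue (with eigenvector e_n), so {d_n} ⊂ sigma(M); the spectrum is closed, so its closure is too; and for lambda not in the closure, (M - lambda I) has bounded inverse (the diagonal entries 1/(d_n - lambda) are bounded). For our sequence d_n = 10 - 3/n, n = 1, 2, 3, ...:
  - {d_n} = {10 - 3/n : n ≥ 1}; the only limit point is 10
  - closure = {10 - 3/n : n ≥ 1} ∪ {10}
For the norm: a diagonal operator has ||M|| = sup_n |d_n|. Here d_n = 10 - 3/n increases monotonically from d_1 = 7 toward 10, with all terms in [7, 10); so sup_n |d_n| = 10 (the supremum is the limit, not attained). So ||M|| = 10.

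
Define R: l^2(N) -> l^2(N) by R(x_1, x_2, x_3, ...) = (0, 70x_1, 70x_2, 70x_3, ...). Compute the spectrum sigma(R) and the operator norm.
sigma(R) = closed disk {z in C : |z| ≤ 70}; ||R|| = 70

Note R = 70·U where U is the unit right shift (U x)_k = x_{k-1} (with x_0 := 0); so ||R|| = 70||U|| and sigma(R) = 70·sigma(U). ||R x||^2 = sum_{k≥1} |70x_k|^2 = 4900||x||^2, so ||R|| = 70 and sigma(R) ⊂ {|z| ≤ 70}. For any |lambda| < 70, the equation (R - lambda I) x = 0 forces x_1 = 0, then 70x_k = lambda x_{k+1} ⇒ x = 0, so R has no eigenvalues. But (R - lambda I) is not surjective for |lambda| < 70: solving (R - lambda I) x = e_1 would require x_n proportional to (lambda/70)^(-n), which is not in l^2. So every |lambda| < 70 lies in the residual spectrum. The boundary |lambda| = 70 is in the approximate point spectrum (the spectrum is closed). Hence sigma(R) is the closed disk of radius 70.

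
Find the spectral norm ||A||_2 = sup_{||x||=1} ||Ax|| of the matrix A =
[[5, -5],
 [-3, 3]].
||A||_2 = sqrt(68) ≈ 8.2462 (= sqrt(largest eigenvalue of A^T A))

||A||_2 = sigma_max(A) = sqrt(lambda_max(A^T A)). Form the symmetric matrix M = A^T A =
[[34, -34],
 [-34, 34]].
Its characteristic polynomial (trace, determinant of M give the coefficients) is
  p(λ) = det(λ I - M) = λ^2 - 68λ.
For λ^2 - 68λ the discriminant is 4624. It is a perfect square (68^2), so the roots are rational: λ = (68 ± 68)/2 = 68, 0.
So the eigenvalues of A^T A are ≈ 0, 68 (all ≥ 0, as they must be for A^T A). The largest is λ_max = 68, hence ||A||_2 = sqrt(λ_max) = sqrt(68) ≈ 8.2462.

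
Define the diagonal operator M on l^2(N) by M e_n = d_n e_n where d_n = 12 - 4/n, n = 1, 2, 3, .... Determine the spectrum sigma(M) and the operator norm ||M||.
sigma(M) = {12 - 4/n : n ≥ 1} ∪ {12}; ||M|| = 12

A bounded diagonal operator on l^2 with diagonal entries d_n has spectrum equal to the closure of {d_n : n ≥ 1}: every d_n is an eigenvalue (with eigenvector e_n), so {d_n} ⊂ sigma(M); the spectrum is closed, so its closure is too; and for lambda not in the closure, (M - lambda I) has bounded inverse (the diagonal entries 1/(d_n - lambda) are bounded). For our sequence d_n = 12 - 4/n, n = 1, 2, 3, ...:
  - {d_n} = {12 - 4/n : n ≥ 1}; the only limit point is 12
  - closure = {12 - 4/n : n ≥ 1} ∪ {12}
For the norm: a diagonal operator has ||M|| = sup_n |d_n|. Here d_n = 12 - 4/n increases monotonically from d_1 = 8 toward 12, with all terms in [8, 12); so sup_n |d_n| = 12 (the supremum is the limit, not attained). So ||M|| = 12.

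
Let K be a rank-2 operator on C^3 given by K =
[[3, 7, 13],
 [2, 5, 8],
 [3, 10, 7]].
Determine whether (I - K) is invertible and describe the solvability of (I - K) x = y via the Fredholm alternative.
(I - K) is invertible (det(I - K) = -76 ≠ 0), so for every y in C^3 the equation (I - K) x = y has a unique solution.

K has rank 2 and factors as K = U V^T = u1 v1^T + u2 v2^T with u1 = (-2, -1, 1), v1 = (0, 1, -2), u2 = (3, 2, 3), v2 = (1, 3, 3) (multiplying out reproduces the displayed K). The nonzero eigenvalues of U V^T coincide with those of the 2 x 2 matrix G = V^T U = [[v1·u1, v1·u2], [v2·u1, v2·u2]] = [[-3, -4], [-2, 18]], and by the Sylvester determinant identity det(I_3 - U V^T) = det(I_2 - V^T U) = det([[4, 4], [2, -17]]) = (4)(-17) - (4)(2) = -76. (Direct check: I - K =
[[-2, -7, -13],
 [-2, -4, -8],
 [-3, -10, -6]]
has determinant -76.) The finite-dimensional Fredholm alternative says: either (I - K) is invertible, or ker(I - K) ≠ {0} and then range(I - K) = ker((I - K)^*)^⊥, with dim ker(I - K) = dim ker((I - K)^*). Since det(I - K) ≠ 0, 1 is not an eigenvalue of K and ker(I - K) = {0}, so we are in the first case: for every y there is a unique x = (I - K)^(-1) y. (Explicitly, by the Woodbury identity, (I - U V^T)^(-1) = I + U (I_2 - G)^(-1) V^T.)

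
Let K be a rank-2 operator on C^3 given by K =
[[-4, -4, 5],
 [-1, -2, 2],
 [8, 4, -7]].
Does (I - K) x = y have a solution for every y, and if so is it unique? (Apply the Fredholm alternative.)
(I - K) is invertible (det(I - K) = 12 ≠ 0), so for every y in C^3 the equation (I - K) x = y has a unique solution.

K has rank 2 and factors as K = U V^T = u1 v1^T + u2 v2^T with u1 = (-2, -1, 2), v1 = (1, 2, -2), u2 = (-1, 0, 3), v2 = (2, 0, -1) (multiplying out reproduces the displayed K). The nonzero eigenvalues of U V^T coincide with those of the 2 x 2 matrix G = V^T U = [[v1·u1, v1·u2], [v2·u1, v2·u2]] = [[-8, -7], [-6, -5]], and by the Sylvester determinant identity det(I_3 - U V^T) = det(I_2 - V^T U) = det([[9, 7], [6, 6]]) = (9)(6) - (7)(6) = 12. (Direct check: I - K =
[[5, 4, -5],
 [1, 3, -2],
 [-8, -4, 8]]
has determinant 12.) The finite-dimensional Fredholm alternative says: either (I - K) is invertible, or ker(I - K) ≠ {0} and then range(I - K) = ker((I - K)^*)^⊥, with dim ker(I - K) = dim ker((I - K)^*). Since det(I - K) ≠ 0, 1 is not an eigenvalue of K and ker(I - K) = {0}, so we are in the first case: for every y there is a unique x = (I - K)^(-1) y. (Explicitly, by the Woodbury identity, (I - U V^T)^(-1) = I + U (I_2 - G)^(-1) V^T.)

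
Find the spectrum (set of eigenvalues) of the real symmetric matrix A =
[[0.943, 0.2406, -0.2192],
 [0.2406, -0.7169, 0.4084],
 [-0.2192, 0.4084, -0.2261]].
sigma(A) ≈ {-1, 0, 1}

A is real symmetric, so its spectrum consists of real eigenvalues. Expanding the characteristic polynomial of the displayed matrix gives
  det(λ I - A) = p(λ) = λ^3 + (0)λ^2 + (-1)λ + (0).
Solving p(λ) = 0 yields eigenvalues ≈ -1, 0, 1. (A is shown rounded to 4 decimals, so these recover the underlying integer eigenvalues to within that precision.)
Verification: the trace of A = 0 equals the sum of eigenvalues 0, and det(A) ≈ 0.0000 matches the eigenvalue product 0.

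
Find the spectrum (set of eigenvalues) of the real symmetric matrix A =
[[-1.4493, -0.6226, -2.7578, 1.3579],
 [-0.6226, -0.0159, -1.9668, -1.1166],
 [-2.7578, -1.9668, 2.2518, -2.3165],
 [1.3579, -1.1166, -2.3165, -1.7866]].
sigma(A) ≈ {-4, -3, 1, 5}

A is real symmetric, so its spectrum consists of real eigenvalues. Expanding the characteristic polynomial of the displayed matrix gives
  det(λ I - A) = p(λ) = λ^4 + (1)λ^3 + (-25)λ^2 + (-37)λ + (59.9989).
Solving p(λ) = 0 yields eigenvalues ≈ -4, -3, 1, 5. (A is shown rounded to 4 decimals, so these recover the underlying integer eigenvalues to within that precision.)
Verification: the trace of A = -1 equals the sum of eigenvalues -1, and det(A) ≈ 59.9989 matches the eigenvalue product 60.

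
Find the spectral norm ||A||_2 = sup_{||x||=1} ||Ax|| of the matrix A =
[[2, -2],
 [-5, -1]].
||A||_2 = sqrt((34 + sqrt(580))/2) ≈ 5.389 (= sqrt(largest eigenvalue of A^T A))

||A||_2 = sigma_max(A) = sqrt(lambda_max(A^T A)). Form the symmetric matrix M = A^T A =
[[29, 1],
 [1, 5]].
Its characteristic polynomial (trace, determinant of M give the coefficients) is
  p(λ) = det(λ I - M) = λ^2 - 34λ + 144.
For λ^2 - 34λ + 144 the discriminant is 580. It is nonnegative but not a perfect square, so the roots are real and irrational: λ = (34 ± sqrt(580))/2 ≈ 29.0416, 4.9584.
So the eigenvalues of A^T A are ≈ 4.9584, 29.0416 (all ≥ 0, as they must be for A^T A). The largest is λ_max = (34 + sqrt(580))/2 ≈ 29.0416, hence ||A||_2 = sqrt(λ_max) = sqrt((34 + sqrt(580))/2) ≈ 5.389.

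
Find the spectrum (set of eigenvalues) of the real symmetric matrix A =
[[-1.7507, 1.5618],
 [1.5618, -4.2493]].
sigma(A) ≈ {-5, -1}

A is real symmetric, so its spectrum consists of real eigenvalues. Expanding the characteristic polynomial of the displayed matrix gives
  det(λ I - A) = p(λ) = λ^2 + (6)λ + (5).
Solving p(λ) = 0 yields eigenvalues ≈ -5, -1. (A is shown rounded to 4 decimals, so these recover the underlying integer eigenvalues to within that precision.)
Verification: the trace of A = -6 equals the sum of eigenvalues -6, and det(A) ≈ 5.0000 matches the eigenvalue product 5.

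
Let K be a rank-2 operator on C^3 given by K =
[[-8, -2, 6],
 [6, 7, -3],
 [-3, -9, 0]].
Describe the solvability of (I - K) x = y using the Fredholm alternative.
(I - K) is invertible (det(I - K) = -51 ≠ 0), so for every y in C^3 the equation (I - K) x = y has a unique solution.

K has rank 2 and factors as K = U V^T = u1 v1^T + u2 v2^T with u1 = (2, -3, 3), v1 = (-1, -3, 0), u2 = (-2, 1, 0), v2 = (3, -2, -3) (multiplying out reproduces the displayed K). The nonzero eigenvalues of U V^T coincide with those of the 2 x 2 matrix G = V^T U = [[v1·u1, v1·u2], [v2·u1, v2·u2]] = [[7, -1], [3, -8]], and by the Sylvester determinant identity det(I_3 - U V^T) = det(I_2 - V^T U) = det([[-6, 1], [-3, 9]]) = (-6)(9) - (1)(-3) = -51. (Direct check: I - K =
[[9, 2, -6],
 [-6, -6, 3],
 [3, 9, 1]]
has determinant -51.) The finite-dimensional Fredholm alternative says: either (I - K) is invertible, or ker(I - K) ≠ {0} and then range(I - K) = ker((I - K)^*)^⊥, with dim ker(I - K) = dim ker((I - K)^*). Since det(I - K) ≠ 0, 1 is not an eigenvalue of K and ker(I - K) = {0}, so we are in the first case: for every y there is a unique x = (I - K)^(-1) y. (Explicitly, by the Woodbury identity, (I - U V^T)^(-1) = I + U (I_2 - G)^(-1) V^T.)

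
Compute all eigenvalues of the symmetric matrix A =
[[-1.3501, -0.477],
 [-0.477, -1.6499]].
sigma(A) ≈ {-2, -1}

A is real symmetric, so its spectrum consists of real eigenvalues. Expanding the characteristic polynomial of the displayed matrix gives
  det(λ I - A) = p(λ) = λ^2 + (3)λ + (2).
Solving p(λ) = 0 yields eigenvalues ≈ -2, -1. (A is shown rounded to 4 decimals, so these recover the underlying integer eigenvalues to within that precision.)
Verification: the trace of A = -3 equals the sum of eigenvalues -3, and det(A) ≈ 2.0000 matches the eigenvalue product 2.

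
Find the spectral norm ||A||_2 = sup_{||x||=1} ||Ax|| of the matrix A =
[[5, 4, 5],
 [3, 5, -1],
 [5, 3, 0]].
||A||_2 ≈ 10.6172 (= sqrt(largest eigenvalue of A^T A))

||A||_2 = sigma_max(A) = sqrt(lambda_max(A^T A)). Form the symmetric matrix M = A^T A =
[[59, 50, 22],
 [50, 50, 15],
 [22, 15, 26]].
Its characteristic polynomial (trace, sum of principal 2x2 minors, determinant of M give the coefficients) is
  p(λ) = det(λ I - M) = λ^3 - 135λ^2 + 2575λ - 7225.
No integer candidate from the rational root theorem (±divisors of 7225) is a root, so the roots are irrational. The cubic discriminant is Δ = 25242080000 > 0, so there are three distinct real roots. p(3) = -688 and p(4) = 979 have opposite signs, so a root lies in (3, 4); Newton's method refines it to λ ≈ 3.3949. p(18) = 1217 and p(19) = -176 have opposite signs, so a root lies in (18, 19); Newton's method refines it to λ ≈ 18.8797. p(112) = -7337 and p(113) = 2832 have opposite signs, so a root lies in (112, 113); Newton's method refines it to λ ≈ 112.7255. Check (Vieta): the three roots sum to 135, matching tr M = 135.
So the eigenvalues of A^T A are ≈ 3.3949, 18.8797, 112.7255 (all ≥ 0, as they must be for A^T A). The largest is λ_max ≈ 112.7255, hence ||A||_2 = sqrt(λ_max) ≈ 10.6172.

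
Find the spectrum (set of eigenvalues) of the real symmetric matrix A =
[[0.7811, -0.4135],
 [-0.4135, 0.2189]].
sigma(A) ≈ {0, 1}

A is real symmetric, so its spectrum consists of real eigenvalues. Expanding the characteristic polynomial of the displayed matrix gives
  det(λ I - A) = p(λ) = λ^2 + (-1)λ + (0).
Solving p(λ) = 0 yields eigenvalues ≈ 0, 1. (A is shown rounded to 4 decimals, so these recover the underlying integer eigenvalues to within that precision.)
Verification: the trace of A = 1 equals the sum of eigenvalues 1, and det(A) ≈ 0.0000 matches the eigenvalue product 0.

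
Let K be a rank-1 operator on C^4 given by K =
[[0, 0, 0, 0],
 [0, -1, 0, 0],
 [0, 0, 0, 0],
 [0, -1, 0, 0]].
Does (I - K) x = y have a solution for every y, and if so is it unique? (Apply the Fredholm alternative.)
(I - K) is invertible (det(I - K) = 2 ≠ 0), so for every y in C^4 the equation (I - K) x = y has a unique solution.

K has rank 1, so it is an outer product K = u v^T: every row of K is a multiple of one row vector. Reading off the entries, u = (0, -1, 0, -1) and v = (0, 1, 0, 0) (row i of K equals u_i·v^T). A rank-one matrix u v^T satisfies K u = u (v·u) and kills the (3)-dimensional subspace v^⊥, so its characteristic polynomial is lambda^3 (lambda - v·u) with v·u = tr K = -1. Hence the eigenvalues of I - K are 1 (multiplicity 3) and 1 - (-1) = 2, so det(I - K) = 2. (Direct check: I - K =
[[1, 0, 0, 0],
 [0, 2, 0, 0],
 [0, 0, 1, 0],
 [0, 1, 0, 1]]
has determinant 2.) The finite-dimensional Fredholm alternative says: either (I - K) is invertible, or ker(I - K) ≠ {0} and then range(I - K) = ker((I - K)^*)^⊥, with dim ker(I - K) = dim ker((I - K)^*). Since det(I - K) ≠ 0, 1 is not an eigenvalue of K and ker(I - K) = {0}, so we are in the first case: for every y there is a unique x = (I - K)^(-1) y. Explicitly, by the Sherman–Morrison formula, (I - u v^T)^(-1) = I + u v^T/(1 - v·u), i.e. (I - K)^(-1) = I + K/(2).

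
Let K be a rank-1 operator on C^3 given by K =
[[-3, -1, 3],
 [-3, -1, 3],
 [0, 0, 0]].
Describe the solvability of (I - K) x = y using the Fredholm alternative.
(I - K) is invertible (det(I - K) = 5 ≠ 0), so for every y in C^3 the equation (I - K) x = y has a unique solution.

K has rank 1, so it is an outer product K = u v^T: every row of K is a multiple of one row vector. Reading off the entries, u = (-1, -1, 0) and v = (3, 1, -3) (row i of K equals u_i·v^T). A rank-one matrix u v^T satisfies K u = u (v·u) and kills the (2)-dimensional subspace v^⊥, so its characteristic polynomial is lambda^2 (lambda - v·u) with v·u = tr K = -4. Hence the eigenvalues of I - K are 1 (multiplicity 2) and 1 - (-4) = 5, so det(I - K) = 5. (Direct check: I - K =
[[4, 1, -3],
 [3, 2, -3],
 [0, 0, 1]]
has determinant 5.) The finite-dimensional Fredholm alternative says: either (I - K) is invertible, or ker(I - K) ≠ {0} and then range(I - K) = ker((I - K)^*)^⊥, with dim ker(I - K) = dim ker((I - K)^*). Since det(I - K) ≠ 0, 1 is not an eigenvalue of K and ker(I - K) = {0}, so we are in the first case: for every y there is a unique x = (I - K)^(-1) y. Explicitly, by the Sherman–Morrison formula, (I - u v^T)^(-1) = I + u v^T/(1 - v·u), i.e. (I - K)^(-1) = I + K/(5).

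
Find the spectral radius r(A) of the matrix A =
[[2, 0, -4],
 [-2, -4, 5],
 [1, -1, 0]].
r(A) ≈ 3.1187

The eigenvalues of A are the roots of its characteristic polynomial. With M = A (coefficients from the trace, the sum of principal 2x2 minors, and det A):
  p(λ) = det(λ I - M) = λ^3 + 2λ^2 + λ + 14.
No integer candidate from the rational root theorem (±divisors of 14) is a root, so the roots are irrational. The cubic discriminant is Δ = -5236 < 0, so there is one real root and a complex-conjugate pair. p(-4) = -22 and p(-3) = 2 have opposite signs, so a root lies in (-4, -3); Newton's method refines it to λ ≈ -3.1187. Dividing out (λ - (-3.1187)) leaves approximately λ^2 - 1.1187λ + 4.489. For λ^2 - 1.1187λ + 4.489 the discriminant is -16.7045. It is negative, so the remaining roots are the complex-conjugate pair λ ≈ 0.5594 ± 2.0436i. Their product equals the constant term, so |λ|^2 ≈ 4.489 and |λ| ≈ 2.1187.
Thus the eigenvalues (to 4 decimals) are -3.1187 (modulus 3.1187); 0.5594 ± 2.0436i (modulus 2.1187). The spectral radius is the largest modulus: r(A) ≈ 3.1187. (Cross-check: r(A) ≤ ||A||_2 ≈ 7.718; equality holds whenever A is normal, though it can also hold for some non-normal A.)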